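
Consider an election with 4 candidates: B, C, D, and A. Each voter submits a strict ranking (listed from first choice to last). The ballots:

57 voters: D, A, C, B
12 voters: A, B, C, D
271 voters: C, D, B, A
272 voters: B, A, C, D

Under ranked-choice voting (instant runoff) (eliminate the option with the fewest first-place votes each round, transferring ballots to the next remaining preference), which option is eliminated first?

A

Round 1: B 272, C 271, D 57, A 12. Eliminate A.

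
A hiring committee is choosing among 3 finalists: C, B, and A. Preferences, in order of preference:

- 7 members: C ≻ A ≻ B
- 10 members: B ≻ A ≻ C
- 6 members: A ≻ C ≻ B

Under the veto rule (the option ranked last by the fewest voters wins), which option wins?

A

Last-place votes: C 10, B 13, A 0.
A is ranked last by the fewest voters, so A wins.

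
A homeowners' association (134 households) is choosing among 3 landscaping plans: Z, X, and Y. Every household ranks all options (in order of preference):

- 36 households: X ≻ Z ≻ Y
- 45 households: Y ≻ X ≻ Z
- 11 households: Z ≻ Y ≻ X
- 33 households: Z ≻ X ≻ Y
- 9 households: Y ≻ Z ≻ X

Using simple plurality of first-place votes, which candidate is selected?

First-place votes: Z 44, X 36, Y 54.
Y has the most first-place votes.

Y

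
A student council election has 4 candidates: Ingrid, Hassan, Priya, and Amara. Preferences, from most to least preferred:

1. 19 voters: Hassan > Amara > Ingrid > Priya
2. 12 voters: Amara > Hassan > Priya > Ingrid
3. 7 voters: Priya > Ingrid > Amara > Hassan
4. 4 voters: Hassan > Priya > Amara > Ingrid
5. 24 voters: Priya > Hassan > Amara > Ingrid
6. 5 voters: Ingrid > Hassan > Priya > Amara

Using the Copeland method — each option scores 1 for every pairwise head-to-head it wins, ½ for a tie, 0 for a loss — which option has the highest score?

Ingrid: loses to Hassan, Priya, and Amara → score 0.
Hassan: beats Ingrid, Priya, and Amara → score 3.
Priya: beats Ingrid and Amara; loses to Hassan → score 2.
Amara: beats Ingrid; loses to Hassan and Priya → score 1.
Hassan has the best pairwise record.

Hassan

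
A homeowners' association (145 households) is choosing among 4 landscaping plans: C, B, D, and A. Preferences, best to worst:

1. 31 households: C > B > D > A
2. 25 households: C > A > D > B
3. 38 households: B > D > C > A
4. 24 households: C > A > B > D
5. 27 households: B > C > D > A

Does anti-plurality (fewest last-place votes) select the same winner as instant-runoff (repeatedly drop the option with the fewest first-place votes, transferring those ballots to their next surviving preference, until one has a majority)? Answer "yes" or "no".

Anti-plurality — last-place votes: C 0, B 25, D 24, A 96. Winner: C.
Instant-runoff — R1 C 80, B 65, D 0, A 0 (C winner). Winner: C.
The two methods agree.

yes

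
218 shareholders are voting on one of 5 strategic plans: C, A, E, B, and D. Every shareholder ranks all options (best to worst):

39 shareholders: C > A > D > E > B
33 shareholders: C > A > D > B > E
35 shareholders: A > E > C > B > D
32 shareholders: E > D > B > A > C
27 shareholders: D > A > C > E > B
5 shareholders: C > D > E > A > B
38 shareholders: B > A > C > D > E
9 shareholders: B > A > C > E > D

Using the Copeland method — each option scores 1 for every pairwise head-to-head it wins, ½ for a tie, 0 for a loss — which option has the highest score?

A

C: beats E, B, and D; loses to A → score 3.
A: beats C, E, B, and D → score 4.
E: beats B; loses to C, A, and D → score 1.
B: loses to C, A, E, and D → score 0.
D: beats E and B; loses to C and A → score 2.
A has the best pairwise record.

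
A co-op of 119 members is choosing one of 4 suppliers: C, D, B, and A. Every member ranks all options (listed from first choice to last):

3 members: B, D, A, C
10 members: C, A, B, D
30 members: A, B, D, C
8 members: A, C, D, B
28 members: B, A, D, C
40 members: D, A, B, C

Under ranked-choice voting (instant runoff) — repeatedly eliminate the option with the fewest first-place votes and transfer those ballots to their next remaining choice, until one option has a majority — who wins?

A

Round 1: C 10, D 40, B 31, A 38. Eliminate C.
Round 2: D 40, B 31, A 48. Eliminate B.
Round 3: D 43, A 76. A has a majority.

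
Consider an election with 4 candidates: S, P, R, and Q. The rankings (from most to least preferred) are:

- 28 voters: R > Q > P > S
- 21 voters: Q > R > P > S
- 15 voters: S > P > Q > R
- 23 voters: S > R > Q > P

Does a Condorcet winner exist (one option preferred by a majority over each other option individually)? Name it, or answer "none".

R vs S: 49–38 for R.
R vs P: 72–15 for R.
R vs Q: 51–36 for R.
R beats every other option head-to-head.

R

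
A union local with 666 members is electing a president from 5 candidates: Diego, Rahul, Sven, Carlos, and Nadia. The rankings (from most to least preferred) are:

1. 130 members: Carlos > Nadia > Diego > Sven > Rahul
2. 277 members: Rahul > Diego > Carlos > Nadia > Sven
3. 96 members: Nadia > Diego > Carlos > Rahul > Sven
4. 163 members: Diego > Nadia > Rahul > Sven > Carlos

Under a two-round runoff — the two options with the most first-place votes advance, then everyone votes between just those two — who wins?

Diego

Round 1 first-place votes: Diego 163, Rahul 277, Sven 0, Carlos 130, Nadia 96.
Rahul and Diego advance.
Runoff: Rahul is preferred to Diego by 277 voters; Diego by 389.
Diego wins the runoff.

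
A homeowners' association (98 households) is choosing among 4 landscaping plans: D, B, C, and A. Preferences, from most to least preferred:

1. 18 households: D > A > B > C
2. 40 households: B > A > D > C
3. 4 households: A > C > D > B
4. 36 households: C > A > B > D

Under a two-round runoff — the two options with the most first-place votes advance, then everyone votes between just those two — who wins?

Round 1 first-place votes: D 18, B 40, C 36, A 4.
B and C advance.
Runoff: B is preferred to C by 58 voters; C by 40.
B wins the runoff.

B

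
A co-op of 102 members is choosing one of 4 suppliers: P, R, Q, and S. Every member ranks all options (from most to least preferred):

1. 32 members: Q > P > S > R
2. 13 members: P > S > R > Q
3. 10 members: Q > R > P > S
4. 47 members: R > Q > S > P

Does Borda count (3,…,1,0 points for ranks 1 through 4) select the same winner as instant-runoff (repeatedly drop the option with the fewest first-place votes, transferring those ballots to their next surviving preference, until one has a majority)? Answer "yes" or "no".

no

Borda — scores: P 113, R 174, Q 220, S 105. Winner: Q.
Instant-runoff — R1 P 13, R 47, Q 42, S 0 (S out); R2 P 13, R 47, Q 42 (P out); R3 R 60, Q 42 (R winner). Winner: R.
The two methods disagree.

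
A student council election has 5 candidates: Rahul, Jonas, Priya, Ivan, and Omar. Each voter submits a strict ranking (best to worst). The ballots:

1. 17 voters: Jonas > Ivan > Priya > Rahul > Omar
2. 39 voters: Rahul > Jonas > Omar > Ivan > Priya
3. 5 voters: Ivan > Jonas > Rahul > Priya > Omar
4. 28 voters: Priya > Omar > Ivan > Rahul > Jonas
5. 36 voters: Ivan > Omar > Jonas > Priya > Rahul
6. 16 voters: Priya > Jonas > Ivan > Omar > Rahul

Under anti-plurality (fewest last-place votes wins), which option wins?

Ivan

Last-place votes: Rahul 52, Jonas 28, Priya 39, Ivan 0, Omar 22.
Ivan is ranked last by the fewest voters, so Ivan wins.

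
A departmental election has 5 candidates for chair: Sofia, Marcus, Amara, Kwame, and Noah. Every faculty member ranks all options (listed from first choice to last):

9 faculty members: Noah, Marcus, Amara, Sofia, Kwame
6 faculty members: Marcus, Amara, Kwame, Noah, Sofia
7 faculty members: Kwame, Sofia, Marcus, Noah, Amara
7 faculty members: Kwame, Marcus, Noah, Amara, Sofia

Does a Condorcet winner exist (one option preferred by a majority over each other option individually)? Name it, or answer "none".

Marcus

Marcus vs Sofia: 22–7 for Marcus.
Marcus vs Amara: 29–0 for Marcus.
Marcus vs Kwame: 15–14 for Marcus.
Marcus vs Noah: 20–9 for Marcus.
Marcus beats every other option head-to-head.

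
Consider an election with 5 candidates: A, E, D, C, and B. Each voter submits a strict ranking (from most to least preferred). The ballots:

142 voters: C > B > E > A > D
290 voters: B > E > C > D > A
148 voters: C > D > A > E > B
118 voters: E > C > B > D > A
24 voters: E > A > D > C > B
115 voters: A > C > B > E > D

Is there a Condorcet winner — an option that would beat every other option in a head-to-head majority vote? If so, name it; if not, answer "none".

Checking pairwise contests:
E beats A 574–263.
B beats E 547–290.
E beats D 689–148.
E beats C 432–405.
C beats B 547–290.
Every option loses at least one head-to-head, so there is no Condorcet winner.

none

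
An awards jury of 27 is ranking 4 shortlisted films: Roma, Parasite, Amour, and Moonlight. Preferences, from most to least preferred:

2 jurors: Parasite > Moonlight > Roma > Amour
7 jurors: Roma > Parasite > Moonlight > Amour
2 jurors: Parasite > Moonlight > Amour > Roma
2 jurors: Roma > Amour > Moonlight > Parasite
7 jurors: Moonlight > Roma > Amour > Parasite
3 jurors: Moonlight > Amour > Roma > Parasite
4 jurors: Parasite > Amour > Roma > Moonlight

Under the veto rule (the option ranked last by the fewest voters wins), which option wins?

Last-place votes: Roma 2, Parasite 12, Amour 9, Moonlight 4.
Roma is ranked last by the fewest voters, so Roma wins.

Roma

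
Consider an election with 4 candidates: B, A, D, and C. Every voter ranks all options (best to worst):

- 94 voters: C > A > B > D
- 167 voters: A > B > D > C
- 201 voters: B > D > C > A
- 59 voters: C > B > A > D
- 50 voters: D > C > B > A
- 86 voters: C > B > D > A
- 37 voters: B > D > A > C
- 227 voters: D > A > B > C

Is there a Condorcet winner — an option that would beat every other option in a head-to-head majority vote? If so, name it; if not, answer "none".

Checking pairwise contests:
A beats B 488–433.
D beats A 601–320.
B beats D 644–277.
B beats C 632–289.
Every option loses at least one head-to-head, so there is no Condorcet winner.

none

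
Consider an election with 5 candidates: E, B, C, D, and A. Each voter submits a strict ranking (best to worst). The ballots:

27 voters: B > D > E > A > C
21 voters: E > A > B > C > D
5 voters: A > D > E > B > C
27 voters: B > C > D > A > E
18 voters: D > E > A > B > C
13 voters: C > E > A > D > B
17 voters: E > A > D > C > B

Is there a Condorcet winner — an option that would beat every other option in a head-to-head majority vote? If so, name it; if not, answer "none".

Checking pairwise contests:
D beats E 77–51.
E beats B 74–54.
E beats C 88–40.
B beats D 75–53.
E beats A 96–32.
Every option loses at least one head-to-head, so there is no Condorcet winner.

none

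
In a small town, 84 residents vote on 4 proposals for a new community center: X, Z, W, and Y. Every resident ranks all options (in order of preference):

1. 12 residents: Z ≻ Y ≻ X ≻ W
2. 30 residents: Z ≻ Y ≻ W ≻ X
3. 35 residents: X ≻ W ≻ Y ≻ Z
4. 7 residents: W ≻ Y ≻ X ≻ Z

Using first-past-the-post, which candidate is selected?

First-place votes: X 35, Z 42, W 7, Y 0.
Z has the most first-place votes.

Z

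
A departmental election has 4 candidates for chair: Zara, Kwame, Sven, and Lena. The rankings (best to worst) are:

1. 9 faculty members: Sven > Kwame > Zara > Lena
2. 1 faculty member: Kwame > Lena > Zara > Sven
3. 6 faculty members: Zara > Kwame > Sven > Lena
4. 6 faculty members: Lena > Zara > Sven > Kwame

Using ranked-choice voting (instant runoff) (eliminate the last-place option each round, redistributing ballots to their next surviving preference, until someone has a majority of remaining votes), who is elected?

Round 1: Zara 6, Kwame 1, Sven 9, Lena 6. Eliminate Kwame.
Round 2: Zara 6, Sven 9, Lena 7. Eliminate Zara.
Round 3: Sven 15, Lena 7. Sven has a majority.

Sven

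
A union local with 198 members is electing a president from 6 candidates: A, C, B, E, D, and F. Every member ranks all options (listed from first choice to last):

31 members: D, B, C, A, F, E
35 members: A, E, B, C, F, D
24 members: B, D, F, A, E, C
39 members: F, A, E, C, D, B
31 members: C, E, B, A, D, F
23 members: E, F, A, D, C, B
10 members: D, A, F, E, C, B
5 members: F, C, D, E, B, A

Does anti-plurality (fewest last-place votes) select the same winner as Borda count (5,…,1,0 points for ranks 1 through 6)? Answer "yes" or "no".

Anti-plurality — last-place votes: A 5, C 24, B 72, E 31, D 35, F 31. Winner: A.
Borda — scores: A 612, C 449, B 447, E 550, D 432, F 480. Winner: A.
The two methods agree.

yes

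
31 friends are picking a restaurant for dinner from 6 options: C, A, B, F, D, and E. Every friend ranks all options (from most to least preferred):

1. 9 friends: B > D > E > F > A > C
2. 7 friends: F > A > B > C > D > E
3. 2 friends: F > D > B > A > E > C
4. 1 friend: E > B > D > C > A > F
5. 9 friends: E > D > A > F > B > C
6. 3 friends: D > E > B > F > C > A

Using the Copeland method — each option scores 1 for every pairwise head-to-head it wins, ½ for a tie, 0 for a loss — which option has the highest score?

D

C: loses to A, B, F, D, and E → score 0.
A: beats C and B; loses to F, D, and E → score 2.
B: beats C, D, and E; loses to A and F → score 3.
F: beats C, A, and B; loses to D and E → score 3.
D: beats C, A, F, and E; loses to B → score 4.
E: beats C, A, and F; loses to B and D → score 3.
D has the best pairwise record.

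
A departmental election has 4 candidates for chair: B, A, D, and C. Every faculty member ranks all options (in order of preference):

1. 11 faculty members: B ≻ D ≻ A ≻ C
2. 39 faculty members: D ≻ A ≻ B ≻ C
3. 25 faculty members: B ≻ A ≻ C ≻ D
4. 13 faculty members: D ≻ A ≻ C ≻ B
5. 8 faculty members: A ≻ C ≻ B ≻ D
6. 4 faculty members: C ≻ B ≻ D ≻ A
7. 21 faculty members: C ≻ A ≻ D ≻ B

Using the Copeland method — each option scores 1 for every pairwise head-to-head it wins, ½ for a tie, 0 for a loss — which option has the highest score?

B: beats C; loses to A and D → score 1.
A: beats B and C; loses to D → score 2.
D: beats B, A, and C → score 3.
C: loses to B, A, and D → score 0.
D has the best pairwise record.

D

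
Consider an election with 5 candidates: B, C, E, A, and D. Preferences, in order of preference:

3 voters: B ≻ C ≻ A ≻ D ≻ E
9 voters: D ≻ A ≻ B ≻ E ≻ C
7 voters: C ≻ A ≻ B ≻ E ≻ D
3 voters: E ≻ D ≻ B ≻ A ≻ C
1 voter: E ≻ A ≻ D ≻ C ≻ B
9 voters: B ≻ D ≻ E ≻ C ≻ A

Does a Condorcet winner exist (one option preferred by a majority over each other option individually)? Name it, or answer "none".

Checking pairwise contests:
A beats B 17–15.
B beats C 24–8.
B beats E 28–4.
C beats A 19–13.
B beats D 19–13.
Every option loses at least one head-to-head, so there is no Condorcet winner.

none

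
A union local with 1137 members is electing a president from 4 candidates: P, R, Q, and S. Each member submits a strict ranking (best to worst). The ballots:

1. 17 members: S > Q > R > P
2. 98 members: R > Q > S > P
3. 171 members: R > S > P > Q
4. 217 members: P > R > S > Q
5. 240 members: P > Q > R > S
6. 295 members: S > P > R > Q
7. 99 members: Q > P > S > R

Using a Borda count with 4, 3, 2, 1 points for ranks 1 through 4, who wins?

P: 17·1 + 98·1 + 171·2 + 217·4 + 240·4 + 295·3 + 99·3 = 3467
R: 17·2 + 98·4 + 171·4 + 217·3 + 240·2 + 295·2 + 99·1 = 2930
Q: 17·3 + 98·3 + 171·1 + 217·1 + 240·3 + 295·1 + 99·4 = 2144
S: 17·4 + 98·2 + 171·3 + 217·2 + 240·1 + 295·4 + 99·2 = 2829
P has the highest Borda score (3467).

P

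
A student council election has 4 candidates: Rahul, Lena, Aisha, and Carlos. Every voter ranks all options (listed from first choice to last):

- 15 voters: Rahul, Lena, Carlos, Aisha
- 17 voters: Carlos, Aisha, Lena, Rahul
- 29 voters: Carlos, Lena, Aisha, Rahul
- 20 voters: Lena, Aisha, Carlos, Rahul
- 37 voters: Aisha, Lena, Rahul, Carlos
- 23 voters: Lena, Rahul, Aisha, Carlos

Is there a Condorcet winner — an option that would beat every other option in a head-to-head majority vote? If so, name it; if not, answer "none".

Lena vs Rahul: 126–15 for Lena.
Lena vs Aisha: 87–54 for Lena.
Lena vs Carlos: 95–46 for Lena.
Lena beats every other option head-to-head.

Lena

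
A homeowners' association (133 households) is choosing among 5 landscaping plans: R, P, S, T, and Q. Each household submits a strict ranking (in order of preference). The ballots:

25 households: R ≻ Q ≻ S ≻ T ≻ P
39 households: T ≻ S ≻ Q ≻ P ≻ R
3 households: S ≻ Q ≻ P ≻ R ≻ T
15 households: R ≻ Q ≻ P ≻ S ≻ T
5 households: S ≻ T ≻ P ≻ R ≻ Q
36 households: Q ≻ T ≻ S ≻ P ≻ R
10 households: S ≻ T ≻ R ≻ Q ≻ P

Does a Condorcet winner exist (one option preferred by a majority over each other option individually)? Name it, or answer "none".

Q

Q vs R: 78–55 for Q.
Q vs P: 128–5 for Q.
Q vs S: 76–57 for Q.
Q vs T: 79–54 for Q.
Q beats every other option head-to-head.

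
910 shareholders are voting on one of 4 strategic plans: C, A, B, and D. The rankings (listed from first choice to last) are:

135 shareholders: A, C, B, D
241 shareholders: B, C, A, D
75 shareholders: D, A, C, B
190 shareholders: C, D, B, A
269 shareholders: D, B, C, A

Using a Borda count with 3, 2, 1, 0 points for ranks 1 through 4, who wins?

C

C: 135·2 + 241·2 + 75·1 + 190·3 + 269·1 = 1666
A: 135·3 + 241·1 + 75·2 + 190·0 + 269·0 = 796
B: 135·1 + 241·3 + 75·0 + 190·1 + 269·2 = 1586
D: 135·0 + 241·0 + 75·3 + 190·2 + 269·3 = 1412
C has the highest Borda score (1666).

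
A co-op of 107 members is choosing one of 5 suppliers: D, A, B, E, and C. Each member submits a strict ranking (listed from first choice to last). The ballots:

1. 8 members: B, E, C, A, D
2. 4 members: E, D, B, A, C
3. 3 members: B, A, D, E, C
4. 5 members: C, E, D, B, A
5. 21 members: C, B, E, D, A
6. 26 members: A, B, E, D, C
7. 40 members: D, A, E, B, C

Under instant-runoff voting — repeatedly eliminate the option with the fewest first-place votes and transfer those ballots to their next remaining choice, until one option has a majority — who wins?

Round 1: D 40, A 26, B 11, E 4, C 26. Eliminate E.
Round 2: D 44, A 26, B 11, C 26. Eliminate B.
Round 3: D 44, A 29, C 34. Eliminate A.
Round 4: D 73, C 34. D has a majority.

D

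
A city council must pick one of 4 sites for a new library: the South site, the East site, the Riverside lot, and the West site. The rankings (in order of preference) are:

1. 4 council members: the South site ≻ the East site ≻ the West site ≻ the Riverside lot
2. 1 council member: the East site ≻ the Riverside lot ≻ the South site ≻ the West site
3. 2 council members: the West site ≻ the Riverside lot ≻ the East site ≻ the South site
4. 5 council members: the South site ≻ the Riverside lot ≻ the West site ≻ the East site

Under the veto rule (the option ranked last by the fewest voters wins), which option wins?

the West site

Last-place votes: the South site 2, the East site 5, the Riverside lot 4, the West site 1.
the West site is ranked last by the fewest voters, so the West site wins.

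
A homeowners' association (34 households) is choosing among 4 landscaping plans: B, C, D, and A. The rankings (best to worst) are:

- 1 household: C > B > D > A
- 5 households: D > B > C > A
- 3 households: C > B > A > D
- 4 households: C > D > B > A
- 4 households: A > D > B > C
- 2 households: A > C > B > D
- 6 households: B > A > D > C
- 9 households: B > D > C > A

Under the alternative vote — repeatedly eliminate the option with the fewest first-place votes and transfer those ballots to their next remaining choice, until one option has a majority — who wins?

B

Round 1: B 15, C 8, D 5, A 6. Eliminate D.
Round 2: B 20, C 8, A 6. B has a majority.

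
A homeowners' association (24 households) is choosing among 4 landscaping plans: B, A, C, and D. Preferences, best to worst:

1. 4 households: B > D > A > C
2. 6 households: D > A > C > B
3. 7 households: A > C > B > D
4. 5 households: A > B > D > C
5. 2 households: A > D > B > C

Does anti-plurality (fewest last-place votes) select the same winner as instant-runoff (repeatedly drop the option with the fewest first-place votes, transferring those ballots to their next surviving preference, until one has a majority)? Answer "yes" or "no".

Anti-plurality — last-place votes: B 6, A 0, C 11, D 7. Winner: A.
Instant-runoff — R1 B 4, A 14, C 0, D 6 (A winner). Winner: A.
The two methods agree.

yes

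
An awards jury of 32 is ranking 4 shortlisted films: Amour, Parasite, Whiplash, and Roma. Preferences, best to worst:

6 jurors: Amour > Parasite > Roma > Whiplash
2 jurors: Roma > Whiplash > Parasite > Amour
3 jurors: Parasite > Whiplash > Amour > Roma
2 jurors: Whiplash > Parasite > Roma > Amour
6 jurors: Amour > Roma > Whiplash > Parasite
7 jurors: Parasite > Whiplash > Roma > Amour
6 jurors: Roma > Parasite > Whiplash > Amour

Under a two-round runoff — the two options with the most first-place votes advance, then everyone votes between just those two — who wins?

Round 1 first-place votes: Amour 12, Parasite 10, Whiplash 2, Roma 8.
Amour and Parasite advance.
Runoff: Amour is preferred to Parasite by 12 voters; Parasite by 20.
Parasite wins the runoff.

Parasite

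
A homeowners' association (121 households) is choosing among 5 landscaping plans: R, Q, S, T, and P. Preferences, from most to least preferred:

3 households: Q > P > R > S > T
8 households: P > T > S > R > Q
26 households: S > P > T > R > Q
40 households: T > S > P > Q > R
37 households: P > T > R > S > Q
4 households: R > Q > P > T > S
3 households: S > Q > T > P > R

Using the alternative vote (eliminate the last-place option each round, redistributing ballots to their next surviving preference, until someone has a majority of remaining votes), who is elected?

P

Round 1: R 4, Q 3, S 29, T 40, P 45. Eliminate Q.
Round 2: R 4, S 29, T 40, P 48. Eliminate R.
Round 3: S 29, T 40, P 52. Eliminate S.
Round 4: T 43, P 78. P has a majority.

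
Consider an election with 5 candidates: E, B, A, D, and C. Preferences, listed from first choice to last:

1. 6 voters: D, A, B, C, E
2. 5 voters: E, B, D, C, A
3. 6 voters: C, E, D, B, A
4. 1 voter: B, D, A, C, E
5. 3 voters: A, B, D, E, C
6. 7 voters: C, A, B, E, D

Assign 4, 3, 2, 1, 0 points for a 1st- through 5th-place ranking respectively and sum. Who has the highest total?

E: 6·0 + 5·4 + 6·3 + 1·0 + 3·1 + 7·1 = 48
B: 6·2 + 5·3 + 6·1 + 1·4 + 3·3 + 7·2 = 60
A: 6·3 + 5·0 + 6·0 + 1·2 + 3·4 + 7·3 = 53
D: 6·4 + 5·2 + 6·2 + 1·3 + 3·2 + 7·0 = 55
C: 6·1 + 5·1 + 6·4 + 1·1 + 3·0 + 7·4 = 64
C has the highest Borda score (64).

C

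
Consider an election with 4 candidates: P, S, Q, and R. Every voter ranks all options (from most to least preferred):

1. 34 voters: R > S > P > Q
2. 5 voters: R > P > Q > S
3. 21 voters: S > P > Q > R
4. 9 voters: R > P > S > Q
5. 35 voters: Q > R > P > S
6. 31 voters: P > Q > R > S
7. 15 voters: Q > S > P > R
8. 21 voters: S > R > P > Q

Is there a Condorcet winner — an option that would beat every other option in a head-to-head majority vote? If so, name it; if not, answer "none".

Checking pairwise contests:
S beats P 91–80.
Q beats S 86–85.
P beats Q 121–50.
Q beats R 102–69.
Every option loses at least one head-to-head, so there is no Condorcet winner.

none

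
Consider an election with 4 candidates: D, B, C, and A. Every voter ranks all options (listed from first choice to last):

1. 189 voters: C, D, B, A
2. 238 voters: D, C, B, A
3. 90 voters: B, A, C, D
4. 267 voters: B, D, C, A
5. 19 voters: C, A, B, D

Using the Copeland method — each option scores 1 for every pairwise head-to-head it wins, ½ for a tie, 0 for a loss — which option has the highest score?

D

D: beats B, C, and A → score 3.
B: beats A; loses to D and C → score 1.
C: beats B and A; loses to D → score 2.
A: loses to D, B, and C → score 0.
D has the best pairwise record.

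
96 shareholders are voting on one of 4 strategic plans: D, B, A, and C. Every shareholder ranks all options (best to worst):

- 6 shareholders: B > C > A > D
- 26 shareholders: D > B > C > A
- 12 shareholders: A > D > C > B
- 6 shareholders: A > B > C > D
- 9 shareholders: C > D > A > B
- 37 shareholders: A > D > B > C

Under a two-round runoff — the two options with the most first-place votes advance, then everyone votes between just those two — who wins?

A

Round 1 first-place votes: D 26, B 6, A 55, C 9.
A and D advance.
Runoff: A is preferred to D by 61 voters; D by 35.
A wins the runoff.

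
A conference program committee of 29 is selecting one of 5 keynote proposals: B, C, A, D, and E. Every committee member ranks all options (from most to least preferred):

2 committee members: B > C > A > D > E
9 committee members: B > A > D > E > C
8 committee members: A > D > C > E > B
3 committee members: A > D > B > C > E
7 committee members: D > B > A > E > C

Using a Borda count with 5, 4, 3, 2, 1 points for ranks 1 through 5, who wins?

B: 2·5 + 9·5 + 8·1 + 3·3 + 7·4 = 100
C: 2·4 + 9·1 + 8·3 + 3·2 + 7·1 = 54
A: 2·3 + 9·4 + 8·5 + 3·5 + 7·3 = 118
D: 2·2 + 9·3 + 8·4 + 3·4 + 7·5 = 110
E: 2·1 + 9·2 + 8·2 + 3·1 + 7·2 = 53
A has the highest Borda score (118).

A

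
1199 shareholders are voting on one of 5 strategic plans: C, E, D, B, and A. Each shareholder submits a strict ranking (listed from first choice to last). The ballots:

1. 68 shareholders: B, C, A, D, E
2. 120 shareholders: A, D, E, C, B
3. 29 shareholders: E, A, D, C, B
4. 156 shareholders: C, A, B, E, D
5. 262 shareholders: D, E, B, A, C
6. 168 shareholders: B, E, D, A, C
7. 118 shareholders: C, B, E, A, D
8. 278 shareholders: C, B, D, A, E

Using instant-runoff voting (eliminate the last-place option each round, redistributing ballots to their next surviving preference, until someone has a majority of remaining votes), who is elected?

C

Round 1: C 552, E 29, D 262, B 236, A 120. Eliminate E.
Round 2: C 552, D 262, B 236, A 149. Eliminate A.
Round 3: C 552, D 411, B 236. Eliminate B.
Round 4: C 620, D 579. C has a majority.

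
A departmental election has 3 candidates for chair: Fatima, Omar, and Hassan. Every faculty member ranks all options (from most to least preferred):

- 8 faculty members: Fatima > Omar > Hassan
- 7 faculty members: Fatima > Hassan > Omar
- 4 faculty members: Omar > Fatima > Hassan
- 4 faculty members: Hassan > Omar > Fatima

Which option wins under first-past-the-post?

First-place votes: Fatima 15, Omar 4, Hassan 4.
Fatima has the most first-place votes.

Fatima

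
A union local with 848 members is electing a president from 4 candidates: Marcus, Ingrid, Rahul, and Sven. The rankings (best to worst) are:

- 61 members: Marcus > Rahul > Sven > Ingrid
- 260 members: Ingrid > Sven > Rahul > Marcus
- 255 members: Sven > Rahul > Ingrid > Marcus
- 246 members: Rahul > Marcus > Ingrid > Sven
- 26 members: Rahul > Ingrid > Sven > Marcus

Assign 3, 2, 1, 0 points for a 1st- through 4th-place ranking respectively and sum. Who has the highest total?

Rahul

Marcus: 61·3 + 260·0 + 255·0 + 246·2 + 26·0 = 675
Ingrid: 61·0 + 260·3 + 255·1 + 246·1 + 26·2 = 1333
Rahul: 61·2 + 260·1 + 255·2 + 246·3 + 26·3 = 1708
Sven: 61·1 + 260·2 + 255·3 + 246·0 + 26·1 = 1372
Rahul has the highest Borda score (1708).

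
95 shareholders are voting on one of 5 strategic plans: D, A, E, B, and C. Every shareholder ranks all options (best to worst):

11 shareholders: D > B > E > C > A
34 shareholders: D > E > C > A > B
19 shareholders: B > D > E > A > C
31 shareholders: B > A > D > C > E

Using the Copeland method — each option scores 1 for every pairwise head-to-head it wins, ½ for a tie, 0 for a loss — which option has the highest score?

B

D: beats A, E, and C; loses to B → score 3.
A: beats C; loses to D, E, and B → score 1.
E: beats A and C; loses to D and B → score 2.
B: beats D, A, E, and C → score 4.
C: loses to D, A, E, and B → score 0.
B has the best pairwise record.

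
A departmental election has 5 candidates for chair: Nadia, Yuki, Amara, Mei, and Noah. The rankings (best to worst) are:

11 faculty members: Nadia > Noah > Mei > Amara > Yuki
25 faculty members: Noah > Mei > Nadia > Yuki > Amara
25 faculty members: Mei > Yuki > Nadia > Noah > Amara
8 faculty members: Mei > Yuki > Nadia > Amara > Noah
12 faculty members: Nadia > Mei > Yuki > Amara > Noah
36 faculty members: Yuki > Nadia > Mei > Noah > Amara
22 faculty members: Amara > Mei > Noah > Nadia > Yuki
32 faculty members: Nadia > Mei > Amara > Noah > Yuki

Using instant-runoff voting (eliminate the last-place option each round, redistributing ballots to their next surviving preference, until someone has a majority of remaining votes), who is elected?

Round 1: Nadia 55, Yuki 36, Amara 22, Mei 33, Noah 25. Eliminate Amara.
Round 2: Nadia 55, Yuki 36, Mei 55, Noah 25. Eliminate Noah.
Round 3: Nadia 55, Yuki 36, Mei 80. Eliminate Yuki.
Round 4: Nadia 91, Mei 80. Nadia has a majority.

Nadia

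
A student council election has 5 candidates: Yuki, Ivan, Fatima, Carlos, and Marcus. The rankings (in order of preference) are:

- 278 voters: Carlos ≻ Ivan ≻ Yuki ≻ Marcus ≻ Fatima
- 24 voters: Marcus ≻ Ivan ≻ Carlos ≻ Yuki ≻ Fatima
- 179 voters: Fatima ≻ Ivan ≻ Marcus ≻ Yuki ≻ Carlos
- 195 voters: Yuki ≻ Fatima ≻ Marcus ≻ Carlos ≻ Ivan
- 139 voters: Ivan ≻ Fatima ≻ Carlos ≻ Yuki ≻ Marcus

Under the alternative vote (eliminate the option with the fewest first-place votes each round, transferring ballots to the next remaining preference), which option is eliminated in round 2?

Ivan

Round 1: Yuki 195, Ivan 139, Fatima 179, Carlos 278, Marcus 24. Eliminate Marcus.
Round 2: Yuki 195, Ivan 163, Fatima 179, Carlos 278. Eliminate Ivan.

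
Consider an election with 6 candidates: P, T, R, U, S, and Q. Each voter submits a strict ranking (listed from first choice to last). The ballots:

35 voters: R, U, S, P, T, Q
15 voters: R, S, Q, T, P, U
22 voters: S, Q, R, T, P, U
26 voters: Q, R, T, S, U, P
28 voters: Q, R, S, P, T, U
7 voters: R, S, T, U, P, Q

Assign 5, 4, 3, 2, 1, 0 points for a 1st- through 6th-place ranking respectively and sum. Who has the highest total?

P: 35·2 + 15·1 + 22·1 + 26·0 + 28·2 + 7·1 = 170
T: 35·1 + 15·2 + 22·2 + 26·3 + 28·1 + 7·3 = 236
R: 35·5 + 15·5 + 22·3 + 26·4 + 28·4 + 7·5 = 567
U: 35·4 + 15·0 + 22·0 + 26·1 + 28·0 + 7·2 = 180
S: 35·3 + 15·4 + 22·5 + 26·2 + 28·3 + 7·4 = 439
Q: 35·0 + 15·3 + 22·4 + 26·5 + 28·5 + 7·0 = 403
R has the highest Borda score (567).

R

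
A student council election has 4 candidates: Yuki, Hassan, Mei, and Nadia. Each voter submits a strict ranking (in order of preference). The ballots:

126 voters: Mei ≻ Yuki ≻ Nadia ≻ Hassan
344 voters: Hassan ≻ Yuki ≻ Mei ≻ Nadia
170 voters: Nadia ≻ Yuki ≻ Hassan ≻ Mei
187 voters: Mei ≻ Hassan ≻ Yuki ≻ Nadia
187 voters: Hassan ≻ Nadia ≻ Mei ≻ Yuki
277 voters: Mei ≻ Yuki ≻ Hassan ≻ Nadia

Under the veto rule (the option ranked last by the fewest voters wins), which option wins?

Last-place votes: Yuki 187, Hassan 126, Mei 170, Nadia 808.
Hassan is ranked last by the fewest voters, so Hassan wins.

Hassan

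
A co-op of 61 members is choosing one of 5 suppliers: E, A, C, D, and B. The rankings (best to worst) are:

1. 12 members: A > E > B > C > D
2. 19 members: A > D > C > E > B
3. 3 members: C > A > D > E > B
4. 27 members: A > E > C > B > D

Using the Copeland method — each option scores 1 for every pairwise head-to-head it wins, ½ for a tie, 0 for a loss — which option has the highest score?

E: beats C, D, and B; loses to A → score 3.
A: beats E, C, D, and B → score 4.
C: beats D and B; loses to E and A → score 2.
D: loses to E, A, C, and B → score 0.
B: beats D; loses to E, A, and C → score 1.
A has the best pairwise record.

A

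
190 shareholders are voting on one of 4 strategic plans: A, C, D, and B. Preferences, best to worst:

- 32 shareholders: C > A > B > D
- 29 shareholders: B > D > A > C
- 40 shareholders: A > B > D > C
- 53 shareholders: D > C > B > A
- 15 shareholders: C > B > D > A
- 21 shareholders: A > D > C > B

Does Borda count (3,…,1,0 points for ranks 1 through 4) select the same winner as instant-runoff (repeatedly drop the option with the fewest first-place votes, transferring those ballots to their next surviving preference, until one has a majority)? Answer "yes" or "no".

yes

Borda — scores: A 276, C 268, D 314, B 282. Winner: D.
Instant-runoff — R1 A 61, C 47, D 53, B 29 (B out); R2 A 61, C 47, D 82 (C out); R3 A 93, D 97 (D winner). Winner: D.
The two methods agree.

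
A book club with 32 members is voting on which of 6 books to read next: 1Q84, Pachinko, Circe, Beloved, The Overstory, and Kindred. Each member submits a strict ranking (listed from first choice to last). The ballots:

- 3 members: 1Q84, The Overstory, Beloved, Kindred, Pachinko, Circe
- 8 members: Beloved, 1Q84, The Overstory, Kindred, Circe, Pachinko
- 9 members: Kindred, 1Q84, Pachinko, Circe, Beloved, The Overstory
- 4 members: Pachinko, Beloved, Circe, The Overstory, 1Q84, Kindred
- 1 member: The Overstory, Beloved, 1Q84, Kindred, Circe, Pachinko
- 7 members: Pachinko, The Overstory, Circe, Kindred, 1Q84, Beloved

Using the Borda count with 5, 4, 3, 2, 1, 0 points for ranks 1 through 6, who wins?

1Q84: 3·5 + 8·4 + 9·4 + 4·1 + 1·3 + 7·1 = 97
Pachinko: 3·1 + 8·0 + 9·3 + 4·5 + 1·0 + 7·5 = 85
Circe: 3·0 + 8·1 + 9·2 + 4·3 + 1·1 + 7·3 = 60
Beloved: 3·3 + 8·5 + 9·1 + 4·4 + 1·4 + 7·0 = 78
The Overstory: 3·4 + 8·3 + 9·0 + 4·2 + 1·5 + 7·4 = 77
Kindred: 3·2 + 8·2 + 9·5 + 4·0 + 1·2 + 7·2 = 83
1Q84 has the highest Borda score (97).

1Q84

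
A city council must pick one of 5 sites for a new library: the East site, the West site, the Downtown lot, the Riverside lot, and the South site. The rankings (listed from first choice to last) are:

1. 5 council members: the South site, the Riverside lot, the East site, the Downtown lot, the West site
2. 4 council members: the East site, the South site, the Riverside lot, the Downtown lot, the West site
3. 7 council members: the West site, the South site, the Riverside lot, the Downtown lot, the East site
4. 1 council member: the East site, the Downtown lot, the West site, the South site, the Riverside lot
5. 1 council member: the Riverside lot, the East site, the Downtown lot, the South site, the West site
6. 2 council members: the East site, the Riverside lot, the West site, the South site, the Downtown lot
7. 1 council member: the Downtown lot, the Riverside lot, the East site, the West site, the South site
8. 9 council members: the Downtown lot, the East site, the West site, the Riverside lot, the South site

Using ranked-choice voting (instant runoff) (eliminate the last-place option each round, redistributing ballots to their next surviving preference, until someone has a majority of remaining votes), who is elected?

Round 1: the East site 7, the West site 7, the Downtown lot 10, the Riverside lot 1, the South site 5. Eliminate the Riverside lot.
Round 2: the East site 8, the West site 7, the Downtown lot 10, the South site 5. Eliminate the South site.
Round 3: the East site 13, the West site 7, the Downtown lot 10. Eliminate the West site.
Round 4: the East site 13, the Downtown lot 17. The Downtown lot has a majority.

the Downtown lot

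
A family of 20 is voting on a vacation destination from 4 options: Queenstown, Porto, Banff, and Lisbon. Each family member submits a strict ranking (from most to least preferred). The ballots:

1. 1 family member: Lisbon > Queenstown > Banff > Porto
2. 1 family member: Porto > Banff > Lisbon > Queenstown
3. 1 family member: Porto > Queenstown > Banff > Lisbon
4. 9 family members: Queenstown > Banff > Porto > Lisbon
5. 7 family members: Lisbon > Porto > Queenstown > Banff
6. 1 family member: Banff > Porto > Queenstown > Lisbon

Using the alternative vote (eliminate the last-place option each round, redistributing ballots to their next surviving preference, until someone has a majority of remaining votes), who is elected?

Queenstown

Round 1: Queenstown 9, Porto 2, Banff 1, Lisbon 8. Eliminate Banff.
Round 2: Queenstown 9, Porto 3, Lisbon 8. Eliminate Porto.
Round 3: Queenstown 11, Lisbon 9. Queenstown has a majority.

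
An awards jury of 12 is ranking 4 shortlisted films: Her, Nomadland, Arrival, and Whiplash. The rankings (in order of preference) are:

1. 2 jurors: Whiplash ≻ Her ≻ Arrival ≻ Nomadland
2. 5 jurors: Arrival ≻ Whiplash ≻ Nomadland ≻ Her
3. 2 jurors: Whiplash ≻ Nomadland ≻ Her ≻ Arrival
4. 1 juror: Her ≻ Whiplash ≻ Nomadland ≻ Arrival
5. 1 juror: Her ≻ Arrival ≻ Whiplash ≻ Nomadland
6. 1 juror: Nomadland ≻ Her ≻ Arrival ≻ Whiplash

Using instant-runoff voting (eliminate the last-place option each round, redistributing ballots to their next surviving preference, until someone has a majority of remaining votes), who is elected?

Round 1: Her 2, Nomadland 1, Arrival 5, Whiplash 4. Eliminate Nomadland.
Round 2: Her 3, Arrival 5, Whiplash 4. Eliminate Her.
Round 3: Arrival 7, Whiplash 5. Arrival has a majority.

Arrival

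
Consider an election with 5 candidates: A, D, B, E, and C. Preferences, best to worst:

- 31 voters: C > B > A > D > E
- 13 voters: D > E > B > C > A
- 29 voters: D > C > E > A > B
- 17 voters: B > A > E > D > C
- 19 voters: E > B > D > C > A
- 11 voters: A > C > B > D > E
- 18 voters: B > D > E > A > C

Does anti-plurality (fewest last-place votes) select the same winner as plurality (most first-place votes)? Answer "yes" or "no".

Anti-plurality — last-place votes: A 32, D 0, B 29, E 42, C 35. Winner: D.
Plurality — first-place votes: A 11, D 42, B 35, E 19, C 31. Winner: D.
The two methods agree.

yes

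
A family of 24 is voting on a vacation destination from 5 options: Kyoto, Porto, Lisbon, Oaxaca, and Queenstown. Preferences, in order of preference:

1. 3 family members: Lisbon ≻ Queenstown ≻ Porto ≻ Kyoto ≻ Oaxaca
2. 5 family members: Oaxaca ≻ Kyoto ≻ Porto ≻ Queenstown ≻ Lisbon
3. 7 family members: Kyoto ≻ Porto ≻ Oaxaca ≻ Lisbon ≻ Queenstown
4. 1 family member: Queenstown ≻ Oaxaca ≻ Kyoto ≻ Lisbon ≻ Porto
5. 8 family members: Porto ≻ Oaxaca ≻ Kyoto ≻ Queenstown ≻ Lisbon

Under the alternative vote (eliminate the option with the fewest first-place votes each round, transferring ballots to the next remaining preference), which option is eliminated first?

Round 1: Kyoto 7, Porto 8, Lisbon 3, Oaxaca 5, Queenstown 1. Eliminate Queenstown.

Queenstown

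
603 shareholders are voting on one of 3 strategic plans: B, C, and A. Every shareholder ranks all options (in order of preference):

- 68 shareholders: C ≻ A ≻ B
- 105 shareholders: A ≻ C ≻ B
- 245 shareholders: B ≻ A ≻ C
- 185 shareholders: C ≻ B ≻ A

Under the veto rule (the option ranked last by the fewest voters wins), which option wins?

B

Last-place votes: B 173, C 245, A 185.
B is ranked last by the fewest voters, so B wins.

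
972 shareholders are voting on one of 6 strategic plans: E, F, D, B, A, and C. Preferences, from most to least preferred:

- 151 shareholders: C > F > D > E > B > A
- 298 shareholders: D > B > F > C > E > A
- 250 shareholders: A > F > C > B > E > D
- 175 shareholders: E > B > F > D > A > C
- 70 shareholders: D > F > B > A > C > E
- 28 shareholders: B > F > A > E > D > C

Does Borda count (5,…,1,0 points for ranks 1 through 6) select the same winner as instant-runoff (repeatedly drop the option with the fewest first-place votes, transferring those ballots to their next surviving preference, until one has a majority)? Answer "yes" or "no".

no

Borda — scores: E 1781, F 3415, D 2671, B 2893, A 1649, C 2171. Winner: F.
Instant-runoff — R1 E 175, F 0, D 368, B 28, A 250, C 151 (F out); R2 E 175, D 368, B 28, A 250, C 151 (B out); R3 E 175, D 368, A 278, C 151 (C out); R4 E 175, D 519, A 278 (D winner). Winner: D.
The two methods disagree.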